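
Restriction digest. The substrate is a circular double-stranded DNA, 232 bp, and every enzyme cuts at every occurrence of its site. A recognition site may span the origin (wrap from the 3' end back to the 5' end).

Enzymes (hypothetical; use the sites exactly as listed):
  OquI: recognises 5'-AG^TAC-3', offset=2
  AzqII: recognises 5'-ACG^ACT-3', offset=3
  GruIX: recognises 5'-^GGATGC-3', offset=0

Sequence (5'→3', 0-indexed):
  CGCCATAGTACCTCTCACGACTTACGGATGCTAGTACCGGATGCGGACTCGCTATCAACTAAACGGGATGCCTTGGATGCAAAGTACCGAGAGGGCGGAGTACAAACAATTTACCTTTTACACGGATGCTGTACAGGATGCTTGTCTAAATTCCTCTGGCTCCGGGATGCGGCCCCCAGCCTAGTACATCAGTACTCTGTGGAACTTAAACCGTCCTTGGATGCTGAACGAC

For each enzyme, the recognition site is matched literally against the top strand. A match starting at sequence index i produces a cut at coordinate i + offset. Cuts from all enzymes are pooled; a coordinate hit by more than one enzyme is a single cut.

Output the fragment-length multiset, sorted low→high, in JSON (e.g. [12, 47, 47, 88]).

[4,6,8,9,9,10,11,12,16,20,22,23,26,27,29]

Scan for sites:
  OquI (AGTAC, off=2): starts [6, 32, 82, 98, 182, 190] → cuts [8, 34, 84, 100, 184, 192]
  AzqII (ACGACT, off=3): starts [16] → cuts [19]
  GruIX (GGATGC, off=0): starts [25, 38, 65, 74, 123, 135, 164, 218] → cuts [25, 38, 65, 74, 123, 135, 164, 218]

All cut coordinates (distinct, sorted): [8, 19, 25, 34, 38, 65, 74, 84, 100, 123, 135, 164, 184, 192, 218]

Fragment lengths:
  8→19: 11 bp
  19→25: 6 bp
  25→34: 9 bp
  34→38: 4 bp
  38→65: 27 bp
  65→74: 9 bp
  74→84: 10 bp
  84→100: 16 bp
  100→123: 23 bp
  123→135: 12 bp
  135→164: 29 bp
  164→184: 20 bp
  184→192: 8 bp
  192→218: 26 bp
  218→8 (wrap): 232-218+8 = 22 bp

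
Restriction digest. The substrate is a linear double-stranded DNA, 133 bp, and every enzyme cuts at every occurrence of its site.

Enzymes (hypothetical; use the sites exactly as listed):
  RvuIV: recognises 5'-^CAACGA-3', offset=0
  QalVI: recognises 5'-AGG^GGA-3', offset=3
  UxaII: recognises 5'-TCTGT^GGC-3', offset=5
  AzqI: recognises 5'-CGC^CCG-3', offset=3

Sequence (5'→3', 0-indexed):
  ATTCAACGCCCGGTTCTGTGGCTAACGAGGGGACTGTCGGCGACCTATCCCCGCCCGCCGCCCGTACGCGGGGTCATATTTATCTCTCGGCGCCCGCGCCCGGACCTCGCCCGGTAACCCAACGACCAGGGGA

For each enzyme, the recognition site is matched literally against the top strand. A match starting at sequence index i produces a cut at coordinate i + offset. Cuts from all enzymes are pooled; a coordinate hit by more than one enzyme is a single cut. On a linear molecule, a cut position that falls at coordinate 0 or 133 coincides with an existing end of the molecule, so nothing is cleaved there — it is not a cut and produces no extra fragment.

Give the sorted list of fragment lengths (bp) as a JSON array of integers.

Per-enzyme occurrences:
  RvuIV CAACGA/0: at [119] ⇒ [119]
  QalVI AGGGGA/3: at [27, 127] ⇒ [30, 130]
  UxaII TCTGTGGC/5: at [14] ⇒ [19]
  AzqI CGCCCG/3: at [6, 51, 58, 90, 96, 107] ⇒ [9, 54, 61, 93, 99, 110]

All cut coordinates (distinct, sorted): [9, 19, 30, 54, 61, 93, 99, 110, 119, 130]

Fragments:
  [0,9): 9 bp
  [9,19): 10 bp
  [19,30): 11 bp
  [30,54): 24 bp
  [54,61): 7 bp
  [61,93): 32 bp
  [93,99): 6 bp
  [99,110): 11 bp
  [110,119): 9 bp
  [119,130): 11 bp
  [130,133): 3 bp

[3,6,7,9,9,10,11,11,11,24,32]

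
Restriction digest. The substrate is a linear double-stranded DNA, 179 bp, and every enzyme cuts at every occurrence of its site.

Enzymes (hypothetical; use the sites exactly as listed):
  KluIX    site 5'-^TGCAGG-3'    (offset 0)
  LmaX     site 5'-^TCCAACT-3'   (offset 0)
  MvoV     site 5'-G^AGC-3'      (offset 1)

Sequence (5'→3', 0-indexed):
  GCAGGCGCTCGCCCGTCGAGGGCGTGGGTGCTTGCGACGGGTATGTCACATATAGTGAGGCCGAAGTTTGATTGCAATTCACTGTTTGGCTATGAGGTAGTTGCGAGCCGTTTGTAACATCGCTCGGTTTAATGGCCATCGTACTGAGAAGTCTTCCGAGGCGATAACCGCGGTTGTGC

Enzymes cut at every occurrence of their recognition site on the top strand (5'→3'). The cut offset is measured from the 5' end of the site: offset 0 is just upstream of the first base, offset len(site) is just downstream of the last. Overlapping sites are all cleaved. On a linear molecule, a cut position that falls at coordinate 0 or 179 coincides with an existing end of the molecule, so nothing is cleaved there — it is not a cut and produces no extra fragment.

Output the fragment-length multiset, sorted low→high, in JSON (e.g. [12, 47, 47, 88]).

Scan for sites:
  KluIX (TGCAGG, off=0): no sites
  LmaX (TCCAACT, off=0): no sites
  MvoV (GAGC, off=1): starts [104] → cuts [105]

All cut coordinates (distinct, sorted): [105]

Fragments:
  [0,105): 105 bp
  [105,179): 74 bp

[74,105]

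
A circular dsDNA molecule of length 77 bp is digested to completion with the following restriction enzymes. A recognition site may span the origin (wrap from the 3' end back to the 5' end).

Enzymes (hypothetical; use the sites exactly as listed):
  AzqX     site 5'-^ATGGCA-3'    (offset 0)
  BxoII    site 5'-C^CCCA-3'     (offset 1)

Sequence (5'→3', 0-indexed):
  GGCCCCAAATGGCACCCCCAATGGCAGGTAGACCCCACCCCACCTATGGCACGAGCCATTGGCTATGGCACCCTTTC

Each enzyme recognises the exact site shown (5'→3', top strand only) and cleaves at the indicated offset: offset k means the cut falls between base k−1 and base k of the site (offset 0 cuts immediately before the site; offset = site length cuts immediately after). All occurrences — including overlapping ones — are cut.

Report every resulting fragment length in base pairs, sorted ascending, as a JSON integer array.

Per-enzyme occurrences:
  AzqX (ATGGCA, off=0): starts [8, 20, 45, 64] → cuts [8, 20, 45, 64]
  BxoII (CCCCA, off=1): starts [2, 15, 32, 37] → cuts [3, 16, 33, 38]

Pooled cuts: [3, 8, 16, 20, 33, 38, 45, 64]

Fragment lengths:
  3→8: 5 bp
  8→16: 8 bp
  16→20: 4 bp
  20→33: 13 bp
  33→38: 5 bp
  38→45: 7 bp
  45→64: 19 bp
  64→3 (wrap): 77-64+3 = 16 bp

[4,5,5,7,8,13,16,19]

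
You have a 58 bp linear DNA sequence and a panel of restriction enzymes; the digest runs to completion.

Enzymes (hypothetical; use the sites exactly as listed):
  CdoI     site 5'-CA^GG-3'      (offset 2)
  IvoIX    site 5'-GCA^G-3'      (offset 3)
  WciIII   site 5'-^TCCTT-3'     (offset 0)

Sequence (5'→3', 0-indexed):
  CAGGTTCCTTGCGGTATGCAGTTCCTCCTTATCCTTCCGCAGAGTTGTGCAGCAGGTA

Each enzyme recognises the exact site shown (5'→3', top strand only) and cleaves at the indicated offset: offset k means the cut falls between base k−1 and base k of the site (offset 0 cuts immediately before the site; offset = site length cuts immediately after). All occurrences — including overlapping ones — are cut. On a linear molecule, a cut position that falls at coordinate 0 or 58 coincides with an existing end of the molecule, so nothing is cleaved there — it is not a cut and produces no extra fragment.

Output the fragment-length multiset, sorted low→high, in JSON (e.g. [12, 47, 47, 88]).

[2,3,3,4,5,6,10,10,15]

Scan for sites:
  CdoI (CAGG, off=2): starts [0, 52] → cuts [2, 54]
  IvoIX (GCAG, off=3): starts [17, 38, 48, 51] → cuts [20, 41, 51, 54]
  WciIII (TCCTT, off=0): starts [5, 25, 31] → cuts [5, 25, 31]

All cut coordinates (distinct, sorted): [2, 5, 20, 25, 31, 41, 51, 54]

Fragments:
  [0,2): 2 bp
  [2,5): 3 bp
  [5,20): 15 bp
  [20,25): 5 bp
  [25,31): 6 bp
  [31,41): 10 bp
  [41,51): 10 bp
  [51,54): 3 bp
  [54,58): 4 bp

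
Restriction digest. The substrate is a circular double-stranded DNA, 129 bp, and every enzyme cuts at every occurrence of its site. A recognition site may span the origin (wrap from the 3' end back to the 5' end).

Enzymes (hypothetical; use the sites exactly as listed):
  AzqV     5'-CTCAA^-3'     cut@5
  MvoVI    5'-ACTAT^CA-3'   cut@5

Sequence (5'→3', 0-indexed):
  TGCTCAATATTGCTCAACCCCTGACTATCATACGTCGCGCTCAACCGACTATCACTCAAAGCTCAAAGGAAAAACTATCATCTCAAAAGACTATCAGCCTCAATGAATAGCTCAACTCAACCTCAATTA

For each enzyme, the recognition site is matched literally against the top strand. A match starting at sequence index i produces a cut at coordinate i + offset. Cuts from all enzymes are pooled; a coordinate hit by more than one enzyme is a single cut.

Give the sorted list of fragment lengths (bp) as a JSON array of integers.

[5,6,7,7,8,8,8,9,10,10,11,12,12,16]

Site scan:
  AzqV (CTCAA, off=5): starts [2, 12, 39, 54, 61, 81, 98, 110, 115, 121] → cuts [7, 17, 44, 59, 66, 86, 103, 115, 120, 126]
  MvoVI (ACTATCA, off=5): starts [23, 47, 73, 89] → cuts [28, 52, 78, 94]

Pooled cuts: [7, 17, 28, 44, 52, 59, 66, 78, 86, 94, 103, 115, 120, 126]

Fragment lengths:
  7→17: 10 bp
  17→28: 11 bp
  28→44: 16 bp
  44→52: 8 bp
  52→59: 7 bp
  59→66: 7 bp
  66→78: 12 bp
  78→86: 8 bp
  86→94: 8 bp
  94→103: 9 bp
  103→115: 12 bp
  115→120: 5 bp
  120→126: 6 bp
  126→7 (wrap): 129-126+7 = 10 bp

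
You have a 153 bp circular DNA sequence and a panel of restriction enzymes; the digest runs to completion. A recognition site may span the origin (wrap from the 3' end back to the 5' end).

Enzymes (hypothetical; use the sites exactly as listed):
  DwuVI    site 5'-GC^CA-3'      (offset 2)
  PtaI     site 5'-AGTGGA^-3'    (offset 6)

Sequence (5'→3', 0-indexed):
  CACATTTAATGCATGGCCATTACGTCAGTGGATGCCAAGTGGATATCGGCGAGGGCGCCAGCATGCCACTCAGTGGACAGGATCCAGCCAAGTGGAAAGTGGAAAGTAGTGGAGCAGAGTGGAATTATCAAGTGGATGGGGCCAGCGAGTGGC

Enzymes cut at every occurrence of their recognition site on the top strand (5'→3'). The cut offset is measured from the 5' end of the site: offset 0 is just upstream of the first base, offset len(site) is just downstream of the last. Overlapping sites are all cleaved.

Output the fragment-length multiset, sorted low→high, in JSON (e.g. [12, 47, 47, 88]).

[3,6,7,8,8,8,10,10,11,11,11,13,15,15,17]

Scan for sites:
  DwuVI GCCA/2: at [15, 33, 56, 64, 86, 140, 151] ⇒ [0, 17, 35, 58, 66, 88, 142]
  PtaI AGTGGA/6: at [26, 37, 71, 90, 97, 107, 117, 130] ⇒ [32, 43, 77, 96, 103, 113, 123, 136]

All cut coordinates (distinct, sorted): [0, 17, 32, 35, 43, 58, 66, 77, 88, 96, 103, 113, 123, 136, 142]

Fragments:
  0→17: 17 bp
  17→32: 15 bp
  32→35: 3 bp
  35→43: 8 bp
  43→58: 15 bp
  58→66: 8 bp
  66→77: 11 bp
  77→88: 11 bp
  88→96: 8 bp
  96→103: 7 bp
  103→113: 10 bp
  113→123: 10 bp
  123→136: 13 bp
  136→142: 6 bp
  142→0 (wrap): 153-142+0 = 11 bp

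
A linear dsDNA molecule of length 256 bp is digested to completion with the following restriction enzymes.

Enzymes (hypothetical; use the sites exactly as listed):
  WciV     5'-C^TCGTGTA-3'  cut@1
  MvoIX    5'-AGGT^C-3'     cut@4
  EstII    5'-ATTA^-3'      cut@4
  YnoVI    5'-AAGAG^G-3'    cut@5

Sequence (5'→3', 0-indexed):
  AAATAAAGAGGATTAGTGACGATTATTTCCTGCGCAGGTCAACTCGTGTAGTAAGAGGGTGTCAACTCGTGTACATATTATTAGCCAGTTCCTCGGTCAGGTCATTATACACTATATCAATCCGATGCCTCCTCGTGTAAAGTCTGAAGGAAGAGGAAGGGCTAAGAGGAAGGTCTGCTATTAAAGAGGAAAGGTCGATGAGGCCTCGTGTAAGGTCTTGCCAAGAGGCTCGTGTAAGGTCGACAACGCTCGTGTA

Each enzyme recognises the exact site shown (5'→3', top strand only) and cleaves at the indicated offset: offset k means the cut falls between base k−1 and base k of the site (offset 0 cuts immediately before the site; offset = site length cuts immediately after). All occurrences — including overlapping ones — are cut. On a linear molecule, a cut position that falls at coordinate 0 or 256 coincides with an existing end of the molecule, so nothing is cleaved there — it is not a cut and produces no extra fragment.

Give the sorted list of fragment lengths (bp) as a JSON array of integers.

[2,3,4,5,5,5,6,7,7,9,9,9,10,10,10,11,11,11,13,14,14,14,19,23,25]

Per-enzyme occurrences:
  WciV CTCGTGTA/1: at [42, 65, 131, 204, 228, 248] ⇒ [43, 66, 132, 205, 229, 249]
  MvoIX AGGTC/4: at [35, 98, 170, 191, 212, 236] ⇒ [39, 102, 174, 195, 216, 240]
  EstII ATTA/4: at [11, 21, 76, 79, 103, 179] ⇒ [15, 25, 80, 83, 107, 183]
  YnoVI AAGAGG/5: at [5, 52, 150, 163, 183, 222] ⇒ [10, 57, 155, 168, 188, 227]

Pooled cuts: [10, 15, 25, 39, 43, 57, 66, 80, 83, 102, 107, 132, 155, 168, 174, 183, 188, 195, 205, 216, 227, 229, 240, 249]

Fragments:
  [0,10): 10 bp
  [10,15): 5 bp
  [15,25): 10 bp
  [25,39): 14 bp
  [39,43): 4 bp
  [43,57): 14 bp
  [57,66): 9 bp
  [66,80): 14 bp
  [80,83): 3 bp
  [83,102): 19 bp
  [102,107): 5 bp
  [107,132): 25 bp
  [132,155): 23 bp
  [155,168): 13 bp
  [168,174): 6 bp
  [174,183): 9 bp
  [183,188): 5 bp
  [188,195): 7 bp
  [195,205): 10 bp
  [205,216): 11 bp
  [216,227): 11 bp
  [227,229): 2 bp
  [229,240): 11 bp
  [240,249): 9 bp
  [249,256): 7 bp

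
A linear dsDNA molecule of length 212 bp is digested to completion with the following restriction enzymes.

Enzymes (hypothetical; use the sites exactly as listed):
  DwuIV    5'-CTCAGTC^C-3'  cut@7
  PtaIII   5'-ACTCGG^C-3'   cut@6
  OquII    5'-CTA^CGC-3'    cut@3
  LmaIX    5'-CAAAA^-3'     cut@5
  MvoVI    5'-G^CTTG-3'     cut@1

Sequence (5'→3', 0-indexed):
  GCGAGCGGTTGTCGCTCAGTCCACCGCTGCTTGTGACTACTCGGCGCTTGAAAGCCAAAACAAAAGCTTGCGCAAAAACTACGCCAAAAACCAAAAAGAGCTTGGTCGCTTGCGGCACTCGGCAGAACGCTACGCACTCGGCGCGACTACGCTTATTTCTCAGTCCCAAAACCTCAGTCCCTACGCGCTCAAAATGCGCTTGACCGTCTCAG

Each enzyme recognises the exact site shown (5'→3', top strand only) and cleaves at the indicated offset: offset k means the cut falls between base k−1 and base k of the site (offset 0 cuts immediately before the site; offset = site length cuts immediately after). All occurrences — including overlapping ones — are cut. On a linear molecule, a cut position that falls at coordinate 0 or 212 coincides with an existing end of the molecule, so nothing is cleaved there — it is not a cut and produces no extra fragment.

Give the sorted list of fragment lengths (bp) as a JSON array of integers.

Per-enzyme occurrences:
  DwuIV (CTCAGTCC, off=7): starts [14, 158, 172] → cuts [21, 165, 179]
  PtaIII (ACTCGGC, off=6): starts [38, 116, 135] → cuts [44, 122, 141]
  OquII (CTACGC, off=3): starts [78, 129, 146, 180] → cuts [81, 132, 149, 183]
  LmaIX (CAAAA, off=5): starts [55, 60, 72, 84, 91, 166, 189] → cuts [60, 65, 77, 89, 96, 171, 194]
  MvoVI (GCTTG, off=1): starts [28, 45, 65, 99, 107, 197] → cuts [29, 46, 66, 100, 108, 198]

Pooled cuts: [21, 29, 44, 46, 60, 65, 66, 77, 81, 89, 96, 100, 108, 122, 132, 141, 149, 165, 171, 179, 183, 194, 198]

Fragment lengths:
  [0,21): 21 bp
  [21,29): 8 bp
  [29,44): 15 bp
  [44,46): 2 bp
  [46,60): 14 bp
  [60,65): 5 bp
  [65,66): 1 bp
  [66,77): 11 bp
  [77,81): 4 bp
  [81,89): 8 bp
  [89,96): 7 bp
  [96,100): 4 bp
  [100,108): 8 bp
  [108,122): 14 bp
  [122,132): 10 bp
  [132,141): 9 bp
  [141,149): 8 bp
  [149,165): 16 bp
  [165,171): 6 bp
  [171,179): 8 bp
  [179,183): 4 bp
  [183,194): 11 bp
  [194,198): 4 bp
  [198,212): 14 bp

[1,2,4,4,4,4,5,6,7,8,8,8,8,8,9,10,11,11,14,14,14,15,16,21]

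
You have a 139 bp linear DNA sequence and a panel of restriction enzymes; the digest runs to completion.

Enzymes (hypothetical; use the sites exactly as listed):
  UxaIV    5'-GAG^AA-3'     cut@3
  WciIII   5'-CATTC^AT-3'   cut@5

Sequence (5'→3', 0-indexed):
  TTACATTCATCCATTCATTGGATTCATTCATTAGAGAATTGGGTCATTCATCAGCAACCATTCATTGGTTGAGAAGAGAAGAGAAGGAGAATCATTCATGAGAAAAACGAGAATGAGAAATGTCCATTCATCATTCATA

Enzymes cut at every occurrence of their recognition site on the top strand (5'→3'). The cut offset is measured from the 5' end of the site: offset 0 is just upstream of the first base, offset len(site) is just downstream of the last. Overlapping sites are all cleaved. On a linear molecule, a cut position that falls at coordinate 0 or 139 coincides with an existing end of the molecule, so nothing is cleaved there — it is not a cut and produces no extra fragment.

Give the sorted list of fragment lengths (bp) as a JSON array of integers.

Per-enzyme occurrences:
  UxaIV GAGAA/3: at [33, 70, 75, 80, 86, 99, 108, 114] ⇒ [36, 73, 78, 83, 89, 102, 111, 117]
  WciIII CATTCAT/5: at [3, 11, 24, 44, 58, 92, 124, 131] ⇒ [8, 16, 29, 49, 63, 97, 129, 136]

All cut coordinates (distinct, sorted): [8, 16, 29, 36, 49, 63, 73, 78, 83, 89, 97, 102, 111, 117, 129, 136]

Fragment lengths:
  [0,8): 8 bp
  [8,16): 8 bp
  [16,29): 13 bp
  [29,36): 7 bp
  [36,49): 13 bp
  [49,63): 14 bp
  [63,73): 10 bp
  [73,78): 5 bp
  [78,83): 5 bp
  [83,89): 6 bp
  [89,97): 8 bp
  [97,102): 5 bp
  [102,111): 9 bp
  [111,117): 6 bp
  [117,129): 12 bp
  [129,136): 7 bp
  [136,139): 3 bp

[3,5,5,5,6,6,7,7,8,8,8,9,10,12,13,13,14]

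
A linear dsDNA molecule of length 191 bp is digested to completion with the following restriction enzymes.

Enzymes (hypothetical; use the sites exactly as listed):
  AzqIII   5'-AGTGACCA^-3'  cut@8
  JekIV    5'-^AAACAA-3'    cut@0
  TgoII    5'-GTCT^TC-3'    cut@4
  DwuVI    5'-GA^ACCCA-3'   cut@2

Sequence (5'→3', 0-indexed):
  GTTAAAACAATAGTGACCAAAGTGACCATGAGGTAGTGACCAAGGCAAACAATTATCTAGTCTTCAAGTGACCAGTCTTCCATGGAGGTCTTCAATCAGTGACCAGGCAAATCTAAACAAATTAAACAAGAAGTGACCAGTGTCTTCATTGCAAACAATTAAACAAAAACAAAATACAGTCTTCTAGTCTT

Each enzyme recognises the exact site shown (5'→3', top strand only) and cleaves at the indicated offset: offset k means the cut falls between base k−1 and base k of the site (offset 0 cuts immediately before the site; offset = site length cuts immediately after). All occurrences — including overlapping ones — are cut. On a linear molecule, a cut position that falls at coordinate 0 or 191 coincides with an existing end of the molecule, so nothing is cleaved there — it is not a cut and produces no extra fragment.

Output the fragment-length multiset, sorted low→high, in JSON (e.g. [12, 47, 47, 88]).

[4,4,4,6,6,7,8,9,9,9,9,11,13,14,14,15,16,16,17]

Site scan:
  AzqIII AGTGACCA/8: at [11, 20, 34, 66, 97, 131] ⇒ [19, 28, 42, 74, 105, 139]
  JekIV AAACAA/0: at [4, 46, 114, 123, 152, 160, 166] ⇒ [4, 46, 114, 123, 152, 160, 166]
  TgoII GTCTTC/4: at [59, 74, 87, 141, 178] ⇒ [63, 78, 91, 145, 182]
  DwuVI (GAACCCA, off=2): no sites

Pooled cuts: [4, 19, 28, 42, 46, 63, 74, 78, 91, 105, 114, 123, 139, 145, 152, 160, 166, 182]

Fragments:
  [0,4): 4 bp
  [4,19): 15 bp
  [19,28): 9 bp
  [28,42): 14 bp
  [42,46): 4 bp
  [46,63): 17 bp
  [63,74): 11 bp
  [74,78): 4 bp
  [78,91): 13 bp
  [91,105): 14 bp
  [105,114): 9 bp
  [114,123): 9 bp
  [123,139): 16 bp
  [139,145): 6 bp
  [145,152): 7 bp
  [152,160): 8 bp
  [160,166): 6 bp
  [166,182): 16 bp
  [182,191): 9 bp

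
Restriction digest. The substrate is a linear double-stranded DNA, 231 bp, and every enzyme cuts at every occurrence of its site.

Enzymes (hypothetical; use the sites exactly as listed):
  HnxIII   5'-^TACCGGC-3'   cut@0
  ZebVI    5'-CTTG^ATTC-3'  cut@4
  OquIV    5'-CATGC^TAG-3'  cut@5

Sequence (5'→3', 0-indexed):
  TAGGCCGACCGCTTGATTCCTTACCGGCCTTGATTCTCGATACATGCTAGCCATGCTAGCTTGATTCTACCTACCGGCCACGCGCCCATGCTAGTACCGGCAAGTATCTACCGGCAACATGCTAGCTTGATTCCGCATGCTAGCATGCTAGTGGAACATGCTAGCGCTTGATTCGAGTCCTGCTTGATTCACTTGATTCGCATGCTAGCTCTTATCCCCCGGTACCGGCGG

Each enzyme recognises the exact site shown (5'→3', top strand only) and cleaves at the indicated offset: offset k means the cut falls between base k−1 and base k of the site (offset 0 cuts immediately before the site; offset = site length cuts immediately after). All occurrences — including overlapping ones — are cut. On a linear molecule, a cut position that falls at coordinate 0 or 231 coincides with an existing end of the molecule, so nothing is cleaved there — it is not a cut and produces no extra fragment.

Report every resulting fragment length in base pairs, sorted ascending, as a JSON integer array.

[3,6,7,7,8,8,9,9,9,9,10,11,11,13,14,14,15,15,16,17,20]

Per-enzyme occurrences:
  HnxIII TACCGGC/0: at [21, 71, 94, 108, 222] ⇒ [21, 71, 94, 108, 222]
  ZebVI CTTGATTC/4: at [11, 28, 59, 125, 166, 182, 191] ⇒ [15, 32, 63, 129, 170, 186, 195]
  OquIV CATGCTAG/5: at [42, 51, 86, 117, 135, 143, 156, 200] ⇒ [47, 56, 91, 122, 140, 148, 161, 205]

Pooled cuts: [15, 21, 32, 47, 56, 63, 71, 91, 94, 108, 122, 129, 140, 148, 161, 170, 186, 195, 205, 222]

Fragment lengths:
  [0,15): 15 bp
  [15,21): 6 bp
  [21,32): 11 bp
  [32,47): 15 bp
  [47,56): 9 bp
  [56,63): 7 bp
  [63,71): 8 bp
  [71,91): 20 bp
  [91,94): 3 bp
  [94,108): 14 bp
  [108,122): 14 bp
  [122,129): 7 bp
  [129,140): 11 bp
  [140,148): 8 bp
  [148,161): 13 bp
  [161,170): 9 bp
  [170,186): 16 bp
  [186,195): 9 bp
  [195,205): 10 bp
  [205,222): 17 bp
  [222,231): 9 bp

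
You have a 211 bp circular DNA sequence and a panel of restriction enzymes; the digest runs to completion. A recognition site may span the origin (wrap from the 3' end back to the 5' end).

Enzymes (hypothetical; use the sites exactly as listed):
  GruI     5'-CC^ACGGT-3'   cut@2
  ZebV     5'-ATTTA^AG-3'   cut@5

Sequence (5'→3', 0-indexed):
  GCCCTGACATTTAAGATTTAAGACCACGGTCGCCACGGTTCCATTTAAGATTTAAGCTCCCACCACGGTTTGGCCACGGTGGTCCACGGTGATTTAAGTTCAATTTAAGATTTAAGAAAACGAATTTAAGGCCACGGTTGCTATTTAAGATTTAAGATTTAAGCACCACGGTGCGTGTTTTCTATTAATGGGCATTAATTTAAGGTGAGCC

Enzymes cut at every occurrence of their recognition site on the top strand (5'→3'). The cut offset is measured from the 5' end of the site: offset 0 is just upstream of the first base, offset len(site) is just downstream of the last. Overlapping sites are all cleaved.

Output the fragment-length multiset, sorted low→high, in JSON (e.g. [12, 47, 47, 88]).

[5,5,6,7,7,7,7,7,9,10,10,11,11,11,13,14,14,22,35]

Site scan:
  GruI (CCACGGT, off=2): starts [23, 32, 62, 73, 83, 131, 165] → cuts [25, 34, 64, 75, 85, 133, 167]
  ZebV (ATTTAAG, off=5): starts [8, 15, 42, 49, 91, 102, 109, 123, 142, 149, 156, 197] → cuts [13, 20, 47, 54, 96, 107, 114, 128, 147, 154, 161, 202]

Pooled cuts: [13, 20, 25, 34, 47, 54, 64, 75, 85, 96, 107, 114, 128, 133, 147, 154, 161, 167, 202]

Fragments:
  13→20: 7 bp
  20→25: 5 bp
  25→34: 9 bp
  34→47: 13 bp
  47→54: 7 bp
  54→64: 10 bp
  64→75: 11 bp
  75→85: 10 bp
  85→96: 11 bp
  96→107: 11 bp
  107→114: 7 bp
  114→128: 14 bp
  128→133: 5 bp
  133→147: 14 bp
  147→154: 7 bp
  154→161: 7 bp
  161→167: 6 bp
  167→202: 35 bp
  202→13 (wrap): 211-202+13 = 22 bp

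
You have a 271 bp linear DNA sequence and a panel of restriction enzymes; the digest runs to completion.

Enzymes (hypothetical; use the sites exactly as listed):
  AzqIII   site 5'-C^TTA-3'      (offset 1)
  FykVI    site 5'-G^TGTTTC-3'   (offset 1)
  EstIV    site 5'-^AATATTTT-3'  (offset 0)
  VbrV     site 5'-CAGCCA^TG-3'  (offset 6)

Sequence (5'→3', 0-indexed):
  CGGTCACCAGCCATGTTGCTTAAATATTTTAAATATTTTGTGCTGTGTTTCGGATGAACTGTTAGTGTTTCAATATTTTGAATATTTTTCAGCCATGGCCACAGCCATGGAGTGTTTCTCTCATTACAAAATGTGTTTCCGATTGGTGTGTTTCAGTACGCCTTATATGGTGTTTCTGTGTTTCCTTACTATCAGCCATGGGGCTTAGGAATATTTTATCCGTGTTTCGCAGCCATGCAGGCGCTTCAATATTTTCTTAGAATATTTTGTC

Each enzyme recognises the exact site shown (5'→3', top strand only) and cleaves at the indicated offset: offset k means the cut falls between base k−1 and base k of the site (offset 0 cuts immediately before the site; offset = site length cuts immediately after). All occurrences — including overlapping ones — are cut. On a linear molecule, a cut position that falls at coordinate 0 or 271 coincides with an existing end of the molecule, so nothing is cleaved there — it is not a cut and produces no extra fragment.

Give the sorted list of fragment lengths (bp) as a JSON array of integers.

[3,4,5,5,6,6,6,7,8,8,9,9,9,11,12,12,13,13,13,13,14,14,15,15,20,21]

Site scan:
  AzqIII (CTTA, off=1): starts [18, 161, 184, 203, 255] → cuts [19, 162, 185, 204, 256]
  FykVI (GTGTTTC, off=1): starts [44, 64, 111, 132, 147, 169, 177, 221] → cuts [45, 65, 112, 133, 148, 170, 178, 222]
  EstIV (AATATTTT, off=0): starts [22, 31, 71, 80, 209, 247, 260] → cuts [22, 31, 71, 80, 209, 247, 260]
  VbrV (CAGCCATG, off=6): starts [7, 89, 101, 192, 229] → cuts [13, 95, 107, 198, 235]

Pooled cuts: [13, 19, 22, 31, 45, 65, 71, 80, 95, 107, 112, 133, 148, 162, 170, 178, 185, 198, 204, 209, 222, 235, 247, 256, 260]

Fragment lengths:
  [0,13): 13 bp
  [13,19): 6 bp
  [19,22): 3 bp
  [22,31): 9 bp
  [31,45): 14 bp
  [45,65): 20 bp
  [65,71): 6 bp
  [71,80): 9 bp
  [80,95): 15 bp
  [95,107): 12 bp
  [107,112): 5 bp
  [112,133): 21 bp
  [133,148): 15 bp
  [148,162): 14 bp
  [162,170): 8 bp
  [170,178): 8 bp
  [178,185): 7 bp
  [185,198): 13 bp
  [198,204): 6 bp
  [204,209): 5 bp
  [209,222): 13 bp
  [222,235): 13 bp
  [235,247): 12 bp
  [247,256): 9 bp
  [256,260): 4 bp
  [260,271): 11 bp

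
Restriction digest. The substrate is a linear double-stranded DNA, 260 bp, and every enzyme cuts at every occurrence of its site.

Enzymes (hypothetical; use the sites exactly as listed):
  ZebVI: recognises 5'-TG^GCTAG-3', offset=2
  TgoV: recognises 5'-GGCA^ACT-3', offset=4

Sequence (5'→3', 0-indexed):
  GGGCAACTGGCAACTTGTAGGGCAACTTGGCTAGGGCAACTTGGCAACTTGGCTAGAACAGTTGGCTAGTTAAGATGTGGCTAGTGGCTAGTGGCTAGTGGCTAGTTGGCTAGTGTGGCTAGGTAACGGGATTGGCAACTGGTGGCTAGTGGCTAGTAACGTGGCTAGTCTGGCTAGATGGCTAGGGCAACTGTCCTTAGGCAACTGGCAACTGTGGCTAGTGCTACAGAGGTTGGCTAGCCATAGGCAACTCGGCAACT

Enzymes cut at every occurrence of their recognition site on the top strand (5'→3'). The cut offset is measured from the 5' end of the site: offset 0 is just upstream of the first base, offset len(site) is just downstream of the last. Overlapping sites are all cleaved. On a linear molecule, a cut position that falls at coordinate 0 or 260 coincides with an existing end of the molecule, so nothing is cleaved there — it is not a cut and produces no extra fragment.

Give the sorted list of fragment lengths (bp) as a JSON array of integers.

[3,5,5,5,6,7,7,7,7,7,7,7,8,8,8,8,9,9,9,9,12,12,13,14,14,15,19,20]

Scan for sites:
  ZebVI (TGGCTAG, off=2): starts [27, 49, 62, 77, 84, 91, 98, 106, 115, 142, 149, 161, 170, 178, 214, 233] → cuts [29, 51, 64, 79, 86, 93, 100, 108, 117, 144, 151, 163, 172, 180, 216, 235]
  TgoV (GGCAACT, off=4): starts [1, 8, 20, 34, 42, 133, 185, 199, 206, 245, 253] → cuts [5, 12, 24, 38, 46, 137, 189, 203, 210, 249, 257]

All cut coordinates (distinct, sorted): [5, 12, 24, 29, 38, 46, 51, 64, 79, 86, 93, 100, 108, 117, 137, 144, 151, 163, 172, 180, 189, 203, 210, 216, 235, 249, 257]

Fragment lengths:
  [0,5): 5 bp
  [5,12): 7 bp
  [12,24): 12 bp
  [24,29): 5 bp
  [29,38): 9 bp
  [38,46): 8 bp
  [46,51): 5 bp
  [51,64): 13 bp
  [64,79): 15 bp
  [79,86): 7 bp
  [86,93): 7 bp
  [93,100): 7 bp
  [100,108): 8 bp
  [108,117): 9 bp
  [117,137): 20 bp
  [137,144): 7 bp
  [144,151): 7 bp
  [151,163): 12 bp
  [163,172): 9 bp
  [172,180): 8 bp
  [180,189): 9 bp
  [189,203): 14 bp
  [203,210): 7 bp
  [210,216): 6 bp
  [216,235): 19 bp
  [235,249): 14 bp
  [249,257): 8 bp
  [257,260): 3 bp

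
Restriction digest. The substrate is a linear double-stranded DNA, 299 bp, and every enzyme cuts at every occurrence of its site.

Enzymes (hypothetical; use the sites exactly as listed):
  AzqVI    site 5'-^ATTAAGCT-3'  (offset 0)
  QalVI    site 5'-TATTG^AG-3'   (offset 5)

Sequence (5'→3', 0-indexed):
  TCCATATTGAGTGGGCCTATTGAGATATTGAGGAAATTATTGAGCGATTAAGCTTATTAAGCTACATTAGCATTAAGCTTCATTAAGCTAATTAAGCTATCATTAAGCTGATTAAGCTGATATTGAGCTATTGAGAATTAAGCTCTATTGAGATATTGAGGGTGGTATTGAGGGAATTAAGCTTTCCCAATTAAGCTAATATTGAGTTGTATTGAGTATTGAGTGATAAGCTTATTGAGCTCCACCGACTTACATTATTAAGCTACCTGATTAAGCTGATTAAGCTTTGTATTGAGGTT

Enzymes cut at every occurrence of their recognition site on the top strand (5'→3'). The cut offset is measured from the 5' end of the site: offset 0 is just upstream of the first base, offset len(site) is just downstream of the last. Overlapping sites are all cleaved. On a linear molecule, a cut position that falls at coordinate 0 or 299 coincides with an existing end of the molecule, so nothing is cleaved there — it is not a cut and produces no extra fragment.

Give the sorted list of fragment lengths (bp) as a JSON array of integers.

[3,4,5,5,7,8,8,8,9,9,9,9,9,10,10,11,12,12,13,13,14,14,15,15,16,16,16,19]

Per-enzyme occurrences:
  AzqVI (ATTAAGCT, off=0): starts [46, 55, 71, 81, 90, 101, 110, 136, 175, 189, 256, 269, 278] → cuts [46, 55, 71, 81, 90, 101, 110, 136, 175, 189, 256, 269, 278]
  QalVI (TATTGAG, off=5): starts [4, 17, 25, 37, 120, 128, 145, 153, 165, 199, 209, 216, 232, 289] → cuts [9, 22, 30, 42, 125, 133, 150, 158, 170, 204, 214, 221, 237, 294]

Pooled cuts: [9, 22, 30, 42, 46, 55, 71, 81, 90, 101, 110, 125, 133, 136, 150, 158, 170, 175, 189, 204, 214, 221, 237, 256, 269, 278, 294]

Fragment lengths:
  [0,9): 9 bp
  [9,22): 13 bp
  [22,30): 8 bp
  [30,42): 12 bp
  [42,46): 4 bp
  [46,55): 9 bp
  [55,71): 16 bp
  [71,81): 10 bp
  [81,90): 9 bp
  [90,101): 11 bp
  [101,110): 9 bp
  [110,125): 15 bp
  [125,133): 8 bp
  [133,136): 3 bp
  [136,150): 14 bp
  [150,158): 8 bp
  [158,170): 12 bp
  [170,175): 5 bp
  [175,189): 14 bp
  [189,204): 15 bp
  [204,214): 10 bp
  [214,221): 7 bp
  [221,237): 16 bp
  [237,256): 19 bp
  [256,269): 13 bp
  [269,278): 9 bp
  [278,294): 16 bp
  [294,299): 5 bp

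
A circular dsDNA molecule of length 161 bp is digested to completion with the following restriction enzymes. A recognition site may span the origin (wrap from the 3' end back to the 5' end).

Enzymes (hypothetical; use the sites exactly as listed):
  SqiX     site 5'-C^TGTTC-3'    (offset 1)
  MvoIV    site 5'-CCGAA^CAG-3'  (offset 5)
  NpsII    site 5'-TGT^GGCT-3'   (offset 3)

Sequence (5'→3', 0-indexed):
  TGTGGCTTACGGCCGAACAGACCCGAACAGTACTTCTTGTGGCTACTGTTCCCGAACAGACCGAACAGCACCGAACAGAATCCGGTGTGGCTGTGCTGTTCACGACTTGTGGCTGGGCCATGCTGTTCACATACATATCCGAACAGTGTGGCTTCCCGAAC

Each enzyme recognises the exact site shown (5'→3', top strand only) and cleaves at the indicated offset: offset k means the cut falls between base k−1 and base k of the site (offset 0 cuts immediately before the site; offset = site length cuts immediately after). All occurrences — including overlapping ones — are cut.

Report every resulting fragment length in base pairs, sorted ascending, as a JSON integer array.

Scan for sites:
  SqiX (CTGTTC, off=1): starts [45, 95, 122] → cuts [46, 96, 123]
  MvoIV (CCGAACAG, off=5): starts [12, 22, 51, 60, 70, 138] → cuts [17, 27, 56, 65, 75, 143]
  NpsII (TGTGGCT, off=3): starts [0, 37, 85, 107, 146] → cuts [3, 40, 88, 110, 149]

Pooled cuts: [3, 17, 27, 40, 46, 56, 65, 75, 88, 96, 110, 123, 143, 149]

Fragments:
  3→17: 14 bp
  17→27: 10 bp
  27→40: 13 bp
  40→46: 6 bp
  46→56: 10 bp
  56→65: 9 bp
  65→75: 10 bp
  75→88: 13 bp
  88→96: 8 bp
  96→110: 14 bp
  110→123: 13 bp
  123→143: 20 bp
  143→149: 6 bp
  149→3 (wrap): 161-149+3 = 15 bp

[6,6,8,9,10,10,10,13,13,13,14,14,15,20]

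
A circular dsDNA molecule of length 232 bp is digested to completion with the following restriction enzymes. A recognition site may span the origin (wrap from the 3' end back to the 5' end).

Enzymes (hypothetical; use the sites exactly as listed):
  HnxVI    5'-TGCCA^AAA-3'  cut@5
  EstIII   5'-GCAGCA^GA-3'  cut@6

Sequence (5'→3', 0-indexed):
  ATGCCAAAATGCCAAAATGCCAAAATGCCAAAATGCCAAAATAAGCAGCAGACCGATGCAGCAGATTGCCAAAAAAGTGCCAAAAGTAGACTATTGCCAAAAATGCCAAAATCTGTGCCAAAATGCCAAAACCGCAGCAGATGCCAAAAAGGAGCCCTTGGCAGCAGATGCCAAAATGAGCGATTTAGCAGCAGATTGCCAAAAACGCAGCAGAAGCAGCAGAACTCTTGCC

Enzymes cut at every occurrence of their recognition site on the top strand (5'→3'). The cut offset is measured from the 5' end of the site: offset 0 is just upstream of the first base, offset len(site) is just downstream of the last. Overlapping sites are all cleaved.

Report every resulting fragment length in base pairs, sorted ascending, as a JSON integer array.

[7,7,8,8,8,8,8,8,8,9,9,11,11,11,12,12,13,17,17,20,20]

Per-enzyme occurrences:
  HnxVI TGCCAAAA/5: at [1, 9, 17, 25, 33, 66, 77, 94, 103, 115, 123, 141, 168, 196] ⇒ [6, 14, 22, 30, 38, 71, 82, 99, 108, 120, 128, 146, 173, 201]
  EstIII GCAGCAGA/6: at [44, 57, 133, 160, 187, 206, 215] ⇒ [50, 63, 139, 166, 193, 212, 221]

All cut coordinates (distinct, sorted): [6, 14, 22, 30, 38, 50, 63, 71, 82, 99, 108, 120, 128, 139, 146, 166, 173, 193, 201, 212, 221]

Fragments:
  6→14: 8 bp
  14→22: 8 bp
  22→30: 8 bp
  30→38: 8 bp
  38→50: 12 bp
  50→63: 13 bp
  63→71: 8 bp
  71→82: 11 bp
  82→99: 17 bp
  99→108: 9 bp
  108→120: 12 bp
  120→128: 8 bp
  128→139: 11 bp
  139→146: 7 bp
  146→166: 20 bp
  166→173: 7 bp
  173→193: 20 bp
  193→201: 8 bp
  201→212: 11 bp
  212→221: 9 bp
  221→6 (wrap): 232-221+6 = 17 bp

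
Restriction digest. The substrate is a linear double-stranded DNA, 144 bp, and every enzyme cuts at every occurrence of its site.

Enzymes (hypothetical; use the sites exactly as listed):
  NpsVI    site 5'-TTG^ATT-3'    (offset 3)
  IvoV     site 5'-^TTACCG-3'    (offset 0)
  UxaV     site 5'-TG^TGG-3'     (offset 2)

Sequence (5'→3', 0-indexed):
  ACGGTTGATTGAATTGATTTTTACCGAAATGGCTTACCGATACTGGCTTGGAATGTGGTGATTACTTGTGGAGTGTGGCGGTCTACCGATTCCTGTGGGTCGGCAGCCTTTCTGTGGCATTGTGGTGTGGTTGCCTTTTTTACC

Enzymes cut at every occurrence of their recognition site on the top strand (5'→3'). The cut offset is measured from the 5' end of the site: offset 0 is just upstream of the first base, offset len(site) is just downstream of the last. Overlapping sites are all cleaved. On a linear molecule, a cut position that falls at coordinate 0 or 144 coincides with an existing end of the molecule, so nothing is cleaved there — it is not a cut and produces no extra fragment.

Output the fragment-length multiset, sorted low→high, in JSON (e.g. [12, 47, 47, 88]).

[4,5,7,7,8,9,13,13,17,19,20,22]

Scan for sites:
  NpsVI TTGATT/3: at [4, 13] ⇒ [7, 16]
  IvoV TTACCG/0: at [20, 33] ⇒ [20, 33]
  UxaV TGTGG/2: at [53, 66, 73, 93, 112, 120, 125] ⇒ [55, 68, 75, 95, 114, 122, 127]

Pooled cuts: [7, 16, 20, 33, 55, 68, 75, 95, 114, 122, 127]

Fragment lengths:
  [0,7): 7 bp
  [7,16): 9 bp
  [16,20): 4 bp
  [20,33): 13 bp
  [33,55): 22 bp
  [55,68): 13 bp
  [68,75): 7 bp
  [75,95): 20 bp
  [95,114): 19 bp
  [114,122): 8 bp
  [122,127): 5 bp
  [127,144): 17 bp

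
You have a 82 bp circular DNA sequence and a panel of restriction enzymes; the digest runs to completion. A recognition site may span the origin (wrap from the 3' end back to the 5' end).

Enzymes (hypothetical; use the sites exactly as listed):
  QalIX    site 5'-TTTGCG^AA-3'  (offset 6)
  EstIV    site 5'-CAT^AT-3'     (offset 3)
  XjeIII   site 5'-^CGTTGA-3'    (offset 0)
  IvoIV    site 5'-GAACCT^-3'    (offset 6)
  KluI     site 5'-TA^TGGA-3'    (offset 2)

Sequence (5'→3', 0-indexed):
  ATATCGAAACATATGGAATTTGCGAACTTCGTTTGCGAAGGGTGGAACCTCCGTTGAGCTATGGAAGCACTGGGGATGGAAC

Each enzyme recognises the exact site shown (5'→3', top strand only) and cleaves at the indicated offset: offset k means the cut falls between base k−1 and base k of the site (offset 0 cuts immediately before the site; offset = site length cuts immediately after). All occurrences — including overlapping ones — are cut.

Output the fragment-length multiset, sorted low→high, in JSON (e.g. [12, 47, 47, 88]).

[1,1,10,10,11,13,13,23]

Per-enzyme occurrences:
  QalIX TTTGCGAA/6: at [18, 31] ⇒ [24, 37]
  EstIV CATAT/3: at [9, 81] ⇒ [2, 12]
  XjeIII CGTTGA/0: at [51] ⇒ [51]
  IvoIV GAACCT/6: at [44] ⇒ [50]
  KluI TATGGA/2: at [11, 59] ⇒ [13, 61]

All cut coordinates (distinct, sorted): [2, 12, 13, 24, 37, 50, 51, 61]

Fragments:
  2→12: 10 bp
  12→13: 1 bp
  13→24: 11 bp
  24→37: 13 bp
  37→50: 13 bp
  50→51: 1 bp
  51→61: 10 bp
  61→2 (wrap): 82-61+2 = 23 bp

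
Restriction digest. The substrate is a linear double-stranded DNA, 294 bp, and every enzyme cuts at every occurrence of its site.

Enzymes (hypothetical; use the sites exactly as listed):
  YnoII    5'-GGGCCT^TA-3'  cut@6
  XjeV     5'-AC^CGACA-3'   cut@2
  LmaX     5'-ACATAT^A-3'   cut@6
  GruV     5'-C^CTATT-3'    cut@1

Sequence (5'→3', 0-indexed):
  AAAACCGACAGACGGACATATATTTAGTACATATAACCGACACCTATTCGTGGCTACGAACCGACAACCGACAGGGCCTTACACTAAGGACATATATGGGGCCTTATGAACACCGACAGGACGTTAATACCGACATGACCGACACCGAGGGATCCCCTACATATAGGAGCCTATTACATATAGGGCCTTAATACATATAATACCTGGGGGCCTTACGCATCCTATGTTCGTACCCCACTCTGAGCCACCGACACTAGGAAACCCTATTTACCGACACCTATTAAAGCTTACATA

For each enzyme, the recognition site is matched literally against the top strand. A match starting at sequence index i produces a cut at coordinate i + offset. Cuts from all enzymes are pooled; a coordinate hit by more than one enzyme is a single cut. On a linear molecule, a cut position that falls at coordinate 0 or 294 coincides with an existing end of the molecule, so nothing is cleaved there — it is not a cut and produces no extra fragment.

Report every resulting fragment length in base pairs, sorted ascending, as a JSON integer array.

[3,5,6,6,6,7,7,8,9,9,9,10,11,11,13,15,15,16,16,17,17,18,25,35]

Per-enzyme occurrences:
  YnoII GGGCCTTA/6: at [73, 98, 182, 207] ⇒ [79, 104, 188, 213]
  XjeV ACCGACA/2: at [3, 35, 59, 66, 111, 128, 137, 246, 269] ⇒ [5, 37, 61, 68, 113, 130, 139, 248, 271]
  LmaX ACATATA/6: at [15, 28, 89, 158, 175, 192] ⇒ [21, 34, 95, 164, 181, 198]
  GruV CCTATT/1: at [42, 169, 262, 276] ⇒ [43, 170, 263, 277]

All cut coordinates (distinct, sorted): [5, 21, 34, 37, 43, 61, 68, 79, 95, 104, 113, 130, 139, 164, 170, 181, 188, 198, 213, 248, 263, 271, 277]

Fragments:
  [0,5): 5 bp
  [5,21): 16 bp
  [21,34): 13 bp
  [34,37): 3 bp
  [37,43): 6 bp
  [43,61): 18 bp
  [61,68): 7 bp
  [68,79): 11 bp
  [79,95): 16 bp
  [95,104): 9 bp
  [104,113): 9 bp
  [113,130): 17 bp
  [130,139): 9 bp
  [139,164): 25 bp
  [164,170): 6 bp
  [170,181): 11 bp
  [181,188): 7 bp
  [188,198): 10 bp
  [198,213): 15 bp
  [213,248): 35 bp
  [248,263): 15 bp
  [263,271): 8 bp
  [271,277): 6 bp
  [277,294): 17 bp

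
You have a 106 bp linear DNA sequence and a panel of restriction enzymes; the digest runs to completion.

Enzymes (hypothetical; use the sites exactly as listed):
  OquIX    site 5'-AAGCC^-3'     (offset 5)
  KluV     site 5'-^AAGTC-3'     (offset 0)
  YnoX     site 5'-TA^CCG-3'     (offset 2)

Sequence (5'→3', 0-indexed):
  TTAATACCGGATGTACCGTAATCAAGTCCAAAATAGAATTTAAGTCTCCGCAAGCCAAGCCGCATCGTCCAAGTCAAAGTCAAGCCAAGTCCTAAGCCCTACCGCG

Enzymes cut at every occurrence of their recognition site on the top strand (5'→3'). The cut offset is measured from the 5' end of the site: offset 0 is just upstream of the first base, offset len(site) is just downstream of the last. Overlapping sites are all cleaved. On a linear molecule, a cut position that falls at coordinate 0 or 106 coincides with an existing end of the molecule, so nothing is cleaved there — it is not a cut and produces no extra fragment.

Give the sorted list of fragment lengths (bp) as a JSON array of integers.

Per-enzyme occurrences:
  OquIX AAGCC/5: at [51, 56, 81, 93] ⇒ [56, 61, 86, 98]
  KluV AAGTC/0: at [23, 41, 70, 76, 86] ⇒ [23, 41, 70, 76, 86]
  YnoX TACCG/2: at [4, 13, 99] ⇒ [6, 15, 101]

All cut coordinates (distinct, sorted): [6, 15, 23, 41, 56, 61, 70, 76, 86, 98, 101]

Fragments:
  [0,6): 6 bp
  [6,15): 9 bp
  [15,23): 8 bp
  [23,41): 18 bp
  [41,56): 15 bp
  [56,61): 5 bp
  [61,70): 9 bp
  [70,76): 6 bp
  [76,86): 10 bp
  [86,98): 12 bp
  [98,101): 3 bp
  [101,106): 5 bp

[3,5,5,6,6,8,9,9,10,12,15,18]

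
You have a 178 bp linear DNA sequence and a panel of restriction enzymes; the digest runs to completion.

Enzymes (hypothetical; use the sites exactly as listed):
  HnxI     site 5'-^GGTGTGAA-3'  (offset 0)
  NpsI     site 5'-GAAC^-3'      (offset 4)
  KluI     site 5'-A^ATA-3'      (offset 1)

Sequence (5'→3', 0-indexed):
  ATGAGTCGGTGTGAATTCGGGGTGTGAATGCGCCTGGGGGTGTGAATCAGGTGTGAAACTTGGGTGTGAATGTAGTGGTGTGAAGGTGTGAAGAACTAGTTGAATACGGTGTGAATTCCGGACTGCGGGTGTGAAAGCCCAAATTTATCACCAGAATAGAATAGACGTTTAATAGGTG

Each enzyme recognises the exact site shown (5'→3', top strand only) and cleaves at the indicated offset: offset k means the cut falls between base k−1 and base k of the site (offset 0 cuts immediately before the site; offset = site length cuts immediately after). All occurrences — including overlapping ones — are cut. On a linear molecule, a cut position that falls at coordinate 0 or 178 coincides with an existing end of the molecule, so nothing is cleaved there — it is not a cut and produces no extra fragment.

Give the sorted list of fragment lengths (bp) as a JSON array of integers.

[4,5,7,7,7,8,11,11,12,13,13,14,18,20,28]

Scan for sites:
  HnxI (GGTGTGAA, off=0): starts [7, 20, 38, 49, 62, 76, 84, 107, 127] → cuts [7, 20, 38, 49, 62, 76, 84, 107, 127]
  NpsI (GAAC, off=4): starts [92] → cuts [96]
  KluI (AATA, off=1): starts [102, 154, 159, 170] → cuts [103, 155, 160, 171]

All cut coordinates (distinct, sorted): [7, 20, 38, 49, 62, 76, 84, 96, 103, 107, 127, 155, 160, 171]

Fragments:
  [0,7): 7 bp
  [7,20): 13 bp
  [20,38): 18 bp
  [38,49): 11 bp
  [49,62): 13 bp
  [62,76): 14 bp
  [76,84): 8 bp
  [84,96): 12 bp
  [96,103): 7 bp
  [103,107): 4 bp
  [107,127): 20 bp
  [127,155): 28 bp
  [155,160): 5 bp
  [160,171): 11 bp
  [171,178): 7 bp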